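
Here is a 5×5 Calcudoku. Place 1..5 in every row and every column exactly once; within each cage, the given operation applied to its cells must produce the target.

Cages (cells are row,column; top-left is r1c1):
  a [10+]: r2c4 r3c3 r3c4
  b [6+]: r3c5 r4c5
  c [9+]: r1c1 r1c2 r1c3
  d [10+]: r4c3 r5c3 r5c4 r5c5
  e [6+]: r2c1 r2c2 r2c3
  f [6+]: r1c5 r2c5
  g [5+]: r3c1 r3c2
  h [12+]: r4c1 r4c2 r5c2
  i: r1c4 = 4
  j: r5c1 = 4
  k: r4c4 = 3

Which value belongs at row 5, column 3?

Cage i is a single given cell; hence r1c4 = 4.
Cage k is a single given cell, so r4c4 = 3.
Cage j is a single given cell, leaving r5c1 = 4.
4 is placed in column 1, which forces r4c1 = 5.
In row 1, 2 can only go at r1c5, so r1c5 = 2.
The two cells of cage f must have sum 6; hence r2c5 = 4.
The two cells of cage b must have sum 6; hence r3c5 = 5.
Cage b's pair has sum 6, which forces r4c5 = 1.
Column 5 already has 1; hence r5c5 = 3.
The 3 cells of cage a must have sum 10, which forces r2c4 = 5.
Cage h needs sum 12, leaving r4c2 = 2.
The 4 cells of cage d must have sum 10, so r4c3 = 4.
3 is placed in row 5, so r5c2 = 5.
Cage c has sum 9, so r1c3 = 5.
Column 3 now contains 4, leaving r3c3 = 3.
Cage a has sum 10, leaving r3c4 = 2.
Column 4 now contains 2, so r5c4 = 1.
Row 3 already has 2; hence r3c1 = 1.
Row 3 already has 3, so r3c2 = 4.
Row 5 already has 1, leaving r5c3 = 2.
1 is placed in column 1, leaving r1c1 = 3.
Cage c has sum 9; hence r1c2 = 1.
Cage e needs sum 6, so r2c1 = 2.
The 3 cells of cage e must have sum 6; hence r2c2 = 3.
Column 3 already has 2, so r2c3 = 1.
Filled in: 3 1 5 4 2 / 2 3 1 5 4 / 1 4 3 2 5 / 5 2 4 3 1 / 4 5 2 1 3.

2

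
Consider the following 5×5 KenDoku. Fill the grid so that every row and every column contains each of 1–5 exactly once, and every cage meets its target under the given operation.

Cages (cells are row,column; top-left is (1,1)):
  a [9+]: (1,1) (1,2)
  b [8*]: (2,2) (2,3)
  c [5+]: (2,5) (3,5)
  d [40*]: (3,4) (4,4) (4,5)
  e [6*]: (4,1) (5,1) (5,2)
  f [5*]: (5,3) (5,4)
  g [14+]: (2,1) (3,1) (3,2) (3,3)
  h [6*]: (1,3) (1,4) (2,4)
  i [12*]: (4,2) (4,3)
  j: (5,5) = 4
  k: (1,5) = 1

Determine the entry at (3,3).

Cage k is given, which forces (1,5) = 1.
Cage j is given; hence (5,5) = 4.
The 3 cells of cage h must have product 6, so (2,4) = 1.
Column 4 already has 1, so (5,4) = 5.
Cage d needs product 40, leaving (4,5) = 5.
Row 5 now contains 5, so (5,3) = 1.
Cage e has product 6; hence (4,1) = 1.
In row 2, 5 can only go at (2,1), so (2,1) = 5.
Column 1 already has 5, leaving (1,1) = 4.
Cage a needs two cells with sum 9, which forces (1,2) = 5.
In row 2, 3 can only go at (2,5), so (2,5) = 3.
3 is placed in column 5; hence (3,5) = 2.
Row 3 already has 2, so (3,1) = 3.
Cage g needs sum 14; hence (3,2) = 1.
Cage g has sum 14; hence (3,3) = 5.
Row 3 already has 2, so (3,4) = 4.
Cage d has product 40, so (4,4) = 2.
Column 1 now contains 3; hence (5,1) = 2.
Row 5 already has 2, which forces (5,2) = 3.
Cage h needs product 6; hence (1,3) = 2.
2 is placed in column 4, leaving (1,4) = 3.
2 is placed in column 3; hence (2,3) = 4.
3 is placed in column 2, so (4,2) = 4.
Cage i's pair has product 12, leaving (4,3) = 3.
Row 2 already has 4; hence (2,2) = 2.
Completed grid: 4 5 2 3 1 / 5 2 4 1 3 / 3 1 5 4 2 / 1 4 3 2 5 / 2 3 1 5 4.

5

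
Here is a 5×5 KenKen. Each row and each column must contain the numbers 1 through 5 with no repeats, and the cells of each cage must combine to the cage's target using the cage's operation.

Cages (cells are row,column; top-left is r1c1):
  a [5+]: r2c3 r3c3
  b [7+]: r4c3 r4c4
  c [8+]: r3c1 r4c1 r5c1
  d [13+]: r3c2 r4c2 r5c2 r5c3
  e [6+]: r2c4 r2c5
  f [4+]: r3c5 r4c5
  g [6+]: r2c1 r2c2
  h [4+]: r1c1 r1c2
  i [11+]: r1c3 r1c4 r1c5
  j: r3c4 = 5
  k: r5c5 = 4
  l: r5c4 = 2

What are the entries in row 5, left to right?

Cage j is given, which forces r3c4 = 5.
L is a freebie, leaving r5c4 = 2.
K is a freebie, so r5c5 = 4.
Column 4 now contains 2; hence r1c4 = 4.
Column 4 already has 4, which forces r2c4 = 1.
Column 4 already has 4; hence r4c4 = 3.
3 is placed in row 4, which forces r4c5 = 1.
The two cells of cage e must have sum 6; hence r2c5 = 5.
Column 5 already has 1, which forces r3c5 = 3.
3 is placed in row 4, so r4c3 = 4.
The 3 cells of cage i must have sum 11, leaving r1c3 = 5.
Column 5 already has 5, so r1c5 = 2.
Cage a needs two cells with sum 5, leaving r2c3 = 3.
Cage a's pair has sum 5, so r3c3 = 2.
Cage d has sum 13, so r4c2 = 5.
Column 3 now contains 3, which forces r5c3 = 1.
2 is placed in row 3; hence r3c1 = 1.
2 is placed in row 3; hence r3c2 = 4.
Row 4 already has 5, leaving r4c1 = 2.
Row 5 now contains 1, leaving r5c1 = 5.
Row 5 now contains 1, which forces r5c2 = 3.
Column 1 already has 1, so r1c1 = 3.
3 is placed in column 2, leaving r1c2 = 1.
Column 1 now contains 2, which forces r2c1 = 4.
Column 2 already has 4, so r2c2 = 2.
Completed grid: 3 1 5 4 2 / 4 2 3 1 5 / 1 4 2 5 3 / 2 5 4 3 1 / 5 3 1 2 4.

5 3 1 2 4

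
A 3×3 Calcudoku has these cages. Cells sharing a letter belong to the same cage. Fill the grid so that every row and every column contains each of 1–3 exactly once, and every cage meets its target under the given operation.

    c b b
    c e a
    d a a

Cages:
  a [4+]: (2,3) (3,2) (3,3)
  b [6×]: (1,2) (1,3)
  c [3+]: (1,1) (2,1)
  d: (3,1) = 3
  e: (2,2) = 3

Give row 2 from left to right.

E is a freebie, which forces (2,2) = 3.
The 3 cells of cage a must have sum 4, leaving (2,3) = 1.
Cage d is given, which forces (3,1) = 3.
Cage a needs sum 4, which forces (3,2) = 1.
Cage a has sum 4, which forces (3,3) = 2.
The two cells of cage c must have sum 3; hence (1,1) = 1.
3 is placed in column 2, leaving (1,2) = 2.
Column 3 now contains 2; hence (1,3) = 3.
Row 2 already has 1, so (2,1) = 2.
The full grid is 1 2 3 / 2 3 1 / 3 1 2.

2 3 1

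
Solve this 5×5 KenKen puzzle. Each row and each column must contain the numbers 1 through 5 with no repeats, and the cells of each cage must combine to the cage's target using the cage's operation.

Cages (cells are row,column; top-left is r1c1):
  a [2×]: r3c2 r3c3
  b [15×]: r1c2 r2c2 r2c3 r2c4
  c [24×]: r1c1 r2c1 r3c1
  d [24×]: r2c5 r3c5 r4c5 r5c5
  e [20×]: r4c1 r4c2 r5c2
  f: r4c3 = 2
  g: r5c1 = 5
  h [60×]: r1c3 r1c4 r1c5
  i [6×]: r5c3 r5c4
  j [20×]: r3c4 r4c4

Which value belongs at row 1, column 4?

Cage b needs product 15, leaving r1c2 = 1.
Column 2 now contains 1, so r3c2 = 2.
2 is placed in row 3, so r3c3 = 1.
Cage f is given, which forces r4c3 = 2.
Cage g is a single given cell, so r5c1 = 5.
5 is placed in row 5, so r5c2 = 4.
Column 3 now contains 2; hence r5c3 = 3.
Row 5 now contains 3, so r5c4 = 2.
Row 5 now contains 2, leaving r5c5 = 1.
Cage b needs product 15; hence r2c2 = 3.
3 is placed in column 3, leaving r2c3 = 5.
The 4 cells of cage b must have product 15, which forces r2c4 = 1.
Cage d has product 24, leaving r2c5 = 2.
The 3 cells of cage e must have product 20, so r4c1 = 1.
4 is placed in column 2, which forces r4c2 = 5.
Row 4 already has 5; hence r4c4 = 4.
Row 4 now contains 4, which forces r4c5 = 3.
Cage c needs product 24, leaving r1c1 = 2.
5 is placed in column 3, leaving r1c3 = 4.
Cage h has product 60, which forces r1c4 = 3.
Cage h needs product 60, which forces r1c5 = 5.
2 is placed in row 2, leaving r2c1 = 4.
Cage c has product 24; hence r3c1 = 3.
Column 4 now contains 4; hence r3c4 = 5.
Column 5 now contains 3; hence r3c5 = 4.
Filled in: 2 1 4 3 5 / 4 3 5 1 2 / 3 2 1 5 4 / 1 5 2 4 3 / 5 4 3 2 1.

3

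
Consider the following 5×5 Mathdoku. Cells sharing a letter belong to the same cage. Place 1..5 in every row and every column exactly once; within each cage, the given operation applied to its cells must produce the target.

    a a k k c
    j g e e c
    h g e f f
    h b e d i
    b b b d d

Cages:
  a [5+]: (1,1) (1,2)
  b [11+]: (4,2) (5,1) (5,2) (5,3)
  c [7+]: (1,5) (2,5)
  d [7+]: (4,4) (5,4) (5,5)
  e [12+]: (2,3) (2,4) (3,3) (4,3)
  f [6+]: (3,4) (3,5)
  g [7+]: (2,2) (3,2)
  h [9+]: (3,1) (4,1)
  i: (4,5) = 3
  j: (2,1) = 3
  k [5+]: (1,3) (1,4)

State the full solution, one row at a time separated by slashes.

1 4 2 3 5 / 3 5 1 4 2 / 4 2 3 5 1 / 5 1 4 2 3 / 2 3 5 1 4

J is a freebie, leaving (2,1) = 3.
Cage i is a single given cell; hence (4,5) = 3.
In row 1, 5 can only go at (1,5), so (1,5) = 5.
Column 5 now contains 5, so (2,5) = 2.
Column 4 needs a 3, and only (1,4) is open for it.
Cage k needs two cells with sum 5; hence (1,3) = 2.
The 4 cells of cage e must have sum 12, leaving (2,3) = 1.
Cage e needs sum 12, which forces (2,4) = 4.
Cage e has sum 12, which forces (3,3) = 3.
Cage e needs sum 12, leaving (4,3) = 4.
Column 3 already has 4, so (5,3) = 5.
4 is placed in row 2, so (2,2) = 5.
Cage h needs two cells with sum 9, which forces (3,1) = 4.
Row 3 already has 3; hence (3,2) = 2.
Row 3 already has 2, so (3,4) = 5.
Row 3 now contains 4; hence (3,5) = 1.
4 is placed in row 4; hence (4,1) = 5.
Column 2 already has 2, which forces (4,2) = 1.
1 is placed in row 4, so (4,4) = 2.
Column 4 now contains 2, which forces (5,4) = 1.
Cage d needs sum 7, which forces (5,5) = 4.
Column 1 now contains 4; hence (1,1) = 1.
Column 2 now contains 1; hence (1,2) = 4.
Row 5 already has 1; hence (5,1) = 2.
4 is placed in row 5; hence (5,2) = 3.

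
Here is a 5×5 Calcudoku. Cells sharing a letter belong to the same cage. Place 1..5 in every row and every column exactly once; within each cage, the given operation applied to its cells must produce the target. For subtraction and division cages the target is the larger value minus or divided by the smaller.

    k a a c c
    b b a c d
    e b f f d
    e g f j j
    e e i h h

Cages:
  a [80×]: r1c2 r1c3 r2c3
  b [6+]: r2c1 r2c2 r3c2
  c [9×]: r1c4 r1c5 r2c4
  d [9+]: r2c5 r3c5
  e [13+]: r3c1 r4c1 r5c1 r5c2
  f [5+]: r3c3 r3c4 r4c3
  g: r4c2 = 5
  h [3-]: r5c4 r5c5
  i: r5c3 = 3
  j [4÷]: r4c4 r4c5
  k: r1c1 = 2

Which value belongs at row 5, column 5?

K is a freebie, which forces r1c1 = 2.
The 3 cells of cage a must have product 80; hence r1c2 = 4.
Cage a has product 80, leaving r1c3 = 5.
The 3 cells of cage c must have product 9, so r1c4 = 1.
Cage c has product 9; hence r1c5 = 3.
The 3 cells of cage a must have product 80; hence r2c3 = 4.
Cage c has product 9, leaving r2c4 = 3.
4 is placed in row 2, so r2c5 = 5.
Column 4 already has 1; hence r3c4 = 2.
Column 5 already has 5, leaving r3c5 = 4.
Cage g is given, leaving r4c2 = 5.
Column 4 already has 1, which forces r4c4 = 4.
Column 5 now contains 4, so r4c5 = 1.
Cage i is given, which forces r5c3 = 3.
4 is placed in column 4, so r5c4 = 5.
1 is placed in column 5, which forces r5c5 = 2.
Row 2 already has 3, which forces r2c1 = 1.
Cage b needs sum 6, so r2c2 = 2.
Cage e has sum 13; hence r3c1 = 5.
The 3 cells of cage b must have sum 6, which forces r3c2 = 3.
Column 3 already has 3, which forces r3c3 = 1.
Row 4 already has 1, which forces r4c1 = 3.
Row 4 already has 1, which forces r4c3 = 2.
Cage e has sum 13; hence r5c1 = 4.
Row 5 now contains 2, so r5c2 = 1.
Filled in: 2 4 5 1 3 / 1 2 4 3 5 / 5 3 1 2 4 / 3 5 2 4 1 / 4 1 3 5 2.

2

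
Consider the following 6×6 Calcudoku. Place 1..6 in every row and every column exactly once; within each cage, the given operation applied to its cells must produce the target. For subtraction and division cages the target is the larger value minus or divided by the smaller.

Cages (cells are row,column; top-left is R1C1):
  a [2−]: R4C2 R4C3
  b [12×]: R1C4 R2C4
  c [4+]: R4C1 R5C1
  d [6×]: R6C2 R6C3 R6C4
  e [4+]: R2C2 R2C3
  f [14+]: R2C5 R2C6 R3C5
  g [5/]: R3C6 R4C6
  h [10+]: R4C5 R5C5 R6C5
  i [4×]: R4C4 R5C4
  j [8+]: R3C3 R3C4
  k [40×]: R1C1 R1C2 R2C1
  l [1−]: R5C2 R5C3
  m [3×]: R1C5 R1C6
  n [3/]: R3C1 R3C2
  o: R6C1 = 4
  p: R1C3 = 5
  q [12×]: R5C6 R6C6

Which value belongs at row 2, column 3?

P is a freebie, leaving R1C3 = 5.
Cage o is given; hence R6C1 = 4.
4 is placed in column 1, so R1C1 = 2.
The 3 cells of cage k must have product 40, leaving R1C2 = 4.
The 3 cells of cage k must have product 40, so R2C1 = 5.
The only place for 6 in row 1 is R1C4.
Cage b's pair has product 12, leaving R2C4 = 2.
Column 4 already has 2; hence R3C4 = 5.
5 is placed in row 3, so R3C6 = 1.
Column 6 now contains 1, which forces R4C6 = 5.
Cage m needs two cells with product 3, which forces R1C5 = 1.
Column 6 now contains 1; hence R1C6 = 3.
The 3 cells of cage f must have sum 14, so R2C5 = 6.
Cage f has sum 14, leaving R2C6 = 4.
Cage n needs two cells with quotient 3, so R3C1 = 6.
The two cells of cage n must have quotient 3, leaving R3C2 = 2.
The two cells of cage j must have sum 8, leaving R3C3 = 3.
Cage f needs sum 14; hence R3C5 = 4.
The two cells of cage e must have sum 4; hence R2C2 = 3.
Column 3 now contains 3; hence R2C3 = 1.
Column 2 now contains 3; hence R4C2 = 6.
Column 3 now contains 1; hence R4C3 = 4.
4 is placed in row 4, which forces R4C4 = 1.
Column 4 now contains 1, which forces R5C4 = 4.
Column 2 now contains 3, leaving R6C2 = 1.
Cage d has product 6, so R6C3 = 2.
Column 4 now contains 1; hence R6C4 = 3.
3 is placed in row 6, so R6C5 = 5.
2 is placed in row 6; hence R6C6 = 6.
Row 4 already has 1, so R4C1 = 3.
Row 4 already has 3, which forces R4C5 = 2.
Cage c's pair has sum 4, so R5C1 = 1.
Column 2 now contains 1, so R5C2 = 5.
Column 3 now contains 2, which forces R5C3 = 6.
Column 5 already has 2; hence R5C5 = 3.
Column 6 now contains 6, leaving R5C6 = 2.
The full grid is 2 4 5 6 1 3 / 5 3 1 2 6 4 / 6 2 3 5 4 1 / 3 6 4 1 2 5 / 1 5 6 4 3 2 / 4 1 2 3 5 6.

1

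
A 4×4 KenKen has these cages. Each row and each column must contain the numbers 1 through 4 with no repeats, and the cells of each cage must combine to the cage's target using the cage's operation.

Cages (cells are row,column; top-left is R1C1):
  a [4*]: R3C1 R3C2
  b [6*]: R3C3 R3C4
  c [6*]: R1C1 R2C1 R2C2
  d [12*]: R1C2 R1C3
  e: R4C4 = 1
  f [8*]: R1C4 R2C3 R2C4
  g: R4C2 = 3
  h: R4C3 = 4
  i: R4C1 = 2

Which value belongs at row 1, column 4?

Cage i is a single given cell, leaving R4C1 = 2.
G is a freebie; hence R4C2 = 3.
H is a freebie, so R4C3 = 4.
Cage e is given; hence R4C4 = 1.
Column 2 now contains 3; hence R1C2 = 4.
4 is placed in column 3, leaving R1C3 = 3.
Row 1 already has 4; hence R1C4 = 2.
Cage c has product 6, leaving R2C2 = 2.
Cage f has product 8, leaving R2C3 = 1.
Column 4 now contains 2, so R2C4 = 4.
4 is placed in column 2; hence R3C2 = 1.
Column 3 already has 3, leaving R3C3 = 2.
Column 4 now contains 2; hence R3C4 = 3.
Row 1 now contains 3, leaving R1C1 = 1.
1 is placed in row 2, so R2C1 = 3.
1 is placed in row 3, which forces R3C1 = 4.
The full grid is 1 4 3 2 / 3 2 1 4 / 4 1 2 3 / 2 3 4 1.

2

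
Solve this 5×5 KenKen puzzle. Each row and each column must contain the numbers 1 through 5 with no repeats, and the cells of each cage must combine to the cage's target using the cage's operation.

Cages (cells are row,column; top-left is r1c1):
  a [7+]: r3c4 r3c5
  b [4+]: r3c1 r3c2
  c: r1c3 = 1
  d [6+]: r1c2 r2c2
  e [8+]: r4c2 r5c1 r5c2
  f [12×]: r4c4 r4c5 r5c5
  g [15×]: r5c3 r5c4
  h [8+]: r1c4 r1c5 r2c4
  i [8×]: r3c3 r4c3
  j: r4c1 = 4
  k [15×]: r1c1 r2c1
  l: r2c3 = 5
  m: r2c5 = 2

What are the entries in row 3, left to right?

1 3 4 2 5

Cage c is given, so r1c3 = 1.
L is a freebie, so r2c3 = 5.
M is a freebie, so r2c5 = 2.
Cage j is given, leaving r4c1 = 4.
Row 4 already has 4; hence r4c3 = 2.
5 is placed in column 3, so r5c3 = 3.
Row 5 already has 3, leaving r5c4 = 5.
The two cells of cage k must have product 15, which forces r1c1 = 5.
5 is placed in row 1, so r1c2 = 2.
Row 2 already has 5, leaving r2c1 = 3.
3 is placed in row 2, leaving r2c4 = 1.
Column 1 now contains 3; hence r3c1 = 1.
Row 3 now contains 1, leaving r3c2 = 3.
2 is placed in column 3; hence r3c3 = 4.
Row 3 now contains 4; hence r3c4 = 2.
Row 3 now contains 4, leaving r3c5 = 5.
3 is placed in column 2, so r4c2 = 5.
1 is placed in column 4, which forces r4c4 = 3.
Row 4 already has 3; hence r4c5 = 1.
Column 1 already has 1, leaving r5c1 = 2.
Cage f has product 12, which forces r5c5 = 4.
Column 4 already has 3; hence r1c4 = 4.
4 is placed in column 5, so r1c5 = 3.
Row 2 already has 1, which forces r2c2 = 4.
4 is placed in row 5, leaving r5c2 = 1.
Filled in: 5 2 1 4 3 / 3 4 5 1 2 / 1 3 4 2 5 / 4 5 2 3 1 / 2 1 3 5 4.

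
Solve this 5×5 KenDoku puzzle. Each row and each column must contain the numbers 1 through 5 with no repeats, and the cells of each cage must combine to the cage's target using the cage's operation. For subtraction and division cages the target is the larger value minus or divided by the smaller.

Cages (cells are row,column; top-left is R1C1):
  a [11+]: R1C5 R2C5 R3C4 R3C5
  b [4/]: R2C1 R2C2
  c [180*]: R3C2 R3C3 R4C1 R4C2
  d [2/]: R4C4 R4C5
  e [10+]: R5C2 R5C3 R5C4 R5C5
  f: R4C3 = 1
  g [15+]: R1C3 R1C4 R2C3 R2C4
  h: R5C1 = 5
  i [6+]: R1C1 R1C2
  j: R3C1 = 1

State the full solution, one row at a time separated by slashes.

Cage j is given, leaving R3C1 = 1.
F is a freebie, leaving R4C3 = 1.
H is a freebie, so R5C1 = 5.
1 is placed in column 1, so R2C1 = 4.
Cage b's pair has quotient 4, which forces R2C2 = 1.
Column 1 already has 4, so R4C1 = 3.
Column 1 already has 4; hence R1C1 = 2.
The two cells of cage i must have sum 6, leaving R1C2 = 4.
4 is placed in column 2, so R4C2 = 5.
Column 2 now contains 5, so R3C2 = 3.
Cage c needs product 180, which forces R3C3 = 4.
Column 2 already has 3, so R5C2 = 2.
Row 5 now contains 2, leaving R5C3 = 3.
Column 3 now contains 3, which forces R1C3 = 5.
The 4 cells of cage g must have sum 15, leaving R1C4 = 3.
Cage a has sum 11, which forces R1C5 = 1.
Cage g needs sum 15, which forces R2C3 = 2.
Cage g has sum 15; hence R2C4 = 5.
Cage a has sum 11, which forces R2C5 = 3.
5 is placed in column 4; hence R3C4 = 2.
Row 3 already has 2, which forces R3C5 = 5.
Column 4 already has 2; hence R4C4 = 4.
4 is placed in row 4, so R4C5 = 2.
Column 4 already has 4, so R5C4 = 1.
Column 5 now contains 1, leaving R5C5 = 4.

2 4 5 3 1 / 4 1 2 5 3 / 1 3 4 2 5 / 3 5 1 4 2 / 5 2 3 1 4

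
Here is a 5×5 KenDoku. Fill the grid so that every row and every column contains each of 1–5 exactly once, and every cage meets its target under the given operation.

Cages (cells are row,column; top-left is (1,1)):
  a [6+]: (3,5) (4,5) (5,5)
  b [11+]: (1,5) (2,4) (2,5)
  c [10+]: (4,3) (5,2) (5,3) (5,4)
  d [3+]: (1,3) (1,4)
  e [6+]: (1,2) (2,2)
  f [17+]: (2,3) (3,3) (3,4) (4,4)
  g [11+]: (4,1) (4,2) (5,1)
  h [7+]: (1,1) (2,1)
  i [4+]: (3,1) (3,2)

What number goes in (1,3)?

Row 3 needs a 2, and only (3,5) is open for it.
The 3 cells of cage b must have sum 11, leaving (2,4) = 2.
Cage e needs two cells with sum 6, leaving (1,2) = 5.
Cage d's pair has sum 3, so (1,3) = 2.
Column 4 already has 2, so (1,4) = 1.
Row 1 already has 5, so (1,5) = 4.
2 is placed in row 2, so (2,2) = 1.
4 is placed in column 5; hence (2,5) = 5.
Column 2 now contains 1, which forces (3,2) = 3.
4 is placed in row 1, leaving (1,1) = 3.
The two cells of cage h must have sum 7, which forces (2,1) = 4.
Row 2 now contains 5, so (2,3) = 3.
Row 3 already has 3, leaving (3,1) = 1.
The 4 cells of cage f must have sum 17, which forces (3,3) = 5.
The 4 cells of cage f must have sum 17, leaving (3,4) = 4.
Cage f has sum 17, which forces (4,4) = 5.
The 4 cells of cage c must have sum 10; hence (5,2) = 2.
Column 4 now contains 4, so (5,4) = 3.
Row 5 already has 3; hence (5,5) = 1.
Row 4 now contains 5; hence (4,1) = 2.
2 is placed in column 2, so (4,2) = 4.
Cage c has sum 10, leaving (4,3) = 1.
Column 5 already has 1, so (4,5) = 3.
Row 5 now contains 2, which forces (5,1) = 5.
1 is placed in row 5; hence (5,3) = 4.
Filled in: 3 5 2 1 4 / 4 1 3 2 5 / 1 3 5 4 2 / 2 4 1 5 3 / 5 2 4 3 1.

2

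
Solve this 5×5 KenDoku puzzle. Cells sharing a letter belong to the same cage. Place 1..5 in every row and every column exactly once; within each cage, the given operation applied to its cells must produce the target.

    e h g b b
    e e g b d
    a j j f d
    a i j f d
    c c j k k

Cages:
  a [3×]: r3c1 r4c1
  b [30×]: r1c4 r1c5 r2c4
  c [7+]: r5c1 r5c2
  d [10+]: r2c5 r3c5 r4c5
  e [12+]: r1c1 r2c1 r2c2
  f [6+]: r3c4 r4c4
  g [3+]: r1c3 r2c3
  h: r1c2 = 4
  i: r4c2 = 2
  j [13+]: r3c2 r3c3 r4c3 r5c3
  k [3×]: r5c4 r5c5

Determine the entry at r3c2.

Cage h is a single given cell; hence r1c2 = 4.
I is a freebie, leaving r4c2 = 2.
The only place for 1 in row 1 is r1c3.
Column 3 now contains 1, leaving r2c3 = 2.
2 is placed in row 2, which forces r2c1 = 4.
Cage j needs sum 13, so r3c2 = 1.
Column 1 now contains 4, so r5c1 = 2.
Row 3 already has 1, which forces r3c1 = 3.
Cage a needs two cells with product 3; hence r4c1 = 1.
Row 4 now contains 1; hence r4c4 = 4.
Cage c's pair has sum 7, so r5c2 = 5.
3 is placed in column 1, which forces r1c1 = 5.
Column 2 now contains 5, which forces r2c2 = 3.
3 is placed in row 2; hence r2c4 = 5.
Row 2 already has 5, leaving r2c5 = 1.
The two cells of cage f must have sum 6, which forces r3c4 = 2.
Row 3 already has 2, which forces r3c5 = 4.
Column 5 now contains 1, leaving r5c5 = 3.
Column 4 already has 2, so r1c4 = 3.
Column 5 already has 3, leaving r1c5 = 2.
Row 3 already has 4, leaving r3c3 = 5.
Cage j needs sum 13, which forces r4c3 = 3.
Column 5 already has 3; hence r4c5 = 5.
Row 5 now contains 3, so r5c3 = 4.
Row 5 now contains 3; hence r5c4 = 1.
Filled in: 5 4 1 3 2 / 4 3 2 5 1 / 3 1 5 2 4 / 1 2 3 4 5 / 2 5 4 1 3.

1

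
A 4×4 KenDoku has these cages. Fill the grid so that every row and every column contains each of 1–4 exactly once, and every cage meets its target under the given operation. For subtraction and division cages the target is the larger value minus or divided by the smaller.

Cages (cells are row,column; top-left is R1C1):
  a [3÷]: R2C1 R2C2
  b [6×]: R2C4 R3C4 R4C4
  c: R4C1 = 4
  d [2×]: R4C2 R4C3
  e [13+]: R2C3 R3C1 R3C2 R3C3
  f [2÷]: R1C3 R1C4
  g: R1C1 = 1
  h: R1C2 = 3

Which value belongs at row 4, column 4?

G is a freebie; hence R1C1 = 1.
H is a freebie, leaving R1C2 = 3.
1 is placed in column 1, leaving R2C1 = 3.
Column 2 now contains 3, which forces R2C2 = 1.
Cage e has sum 13, leaving R2C3 = 4.
Row 2 already has 1; hence R2C4 = 2.
Cage c is a single given cell, leaving R4C1 = 4.
1 is placed in column 2, leaving R4C2 = 2.
2 is placed in row 4, leaving R4C3 = 1.
Row 4 already has 1, leaving R4C4 = 3.
Column 3 already has 4, which forces R1C3 = 2.
2 is placed in column 4; hence R1C4 = 4.
Column 1 already has 4; hence R3C1 = 2.
Column 2 now contains 2, so R3C2 = 4.
The 4 cells of cage e must have sum 13, which forces R3C3 = 3.
Column 4 now contains 3; hence R3C4 = 1.
Completed grid: 1 3 2 4 / 3 1 4 2 / 2 4 3 1 / 4 2 1 3.

3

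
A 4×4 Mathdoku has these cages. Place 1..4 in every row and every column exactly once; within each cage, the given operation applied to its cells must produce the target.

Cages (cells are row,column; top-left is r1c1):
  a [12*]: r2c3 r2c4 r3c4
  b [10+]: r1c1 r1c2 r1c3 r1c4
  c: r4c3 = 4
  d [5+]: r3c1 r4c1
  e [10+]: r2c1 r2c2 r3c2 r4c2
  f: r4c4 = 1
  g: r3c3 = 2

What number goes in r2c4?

3

Cage g is given, leaving r3c3 = 2.
Cage c is a single given cell, leaving r4c3 = 4.
F is a freebie, leaving r4c4 = 1.
The 3 cells of cage a must have product 12; hence r2c3 = 1.
The two cells of cage d must have sum 5, which forces r3c1 = 3.
Row 3 already has 3; hence r3c4 = 4.
Cage d's pair has sum 5, so r4c1 = 2.
Row 4 now contains 2, which forces r4c2 = 3.
Column 3 now contains 1, so r1c3 = 3.
Cage b needs sum 10, so r1c4 = 2.
Column 1 now contains 2, so r2c1 = 4.
The 4 cells of cage e must have sum 10; hence r2c2 = 2.
4 is placed in column 4, leaving r2c4 = 3.
Row 3 now contains 4, which forces r3c2 = 1.
Column 1 now contains 4, which forces r1c1 = 1.
1 is placed in column 2, which forces r1c2 = 4.
The full grid is 1 4 3 2 / 4 2 1 3 / 3 1 2 4 / 2 3 4 1.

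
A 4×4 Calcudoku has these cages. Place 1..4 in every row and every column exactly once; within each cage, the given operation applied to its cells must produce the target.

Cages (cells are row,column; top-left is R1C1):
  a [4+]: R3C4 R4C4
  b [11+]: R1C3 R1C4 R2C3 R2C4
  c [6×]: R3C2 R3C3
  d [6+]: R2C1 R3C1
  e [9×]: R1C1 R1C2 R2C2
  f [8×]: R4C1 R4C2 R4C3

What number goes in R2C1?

2

The 3 cells of cage e must have product 9, so R1C1 = 3.
Cage e has product 9, which forces R1C2 = 1.
Cage e needs product 9, leaving R2C2 = 3.
Column 2 now contains 3; hence R3C2 = 2.
2 is placed in row 3, so R3C3 = 3.
3 is placed in row 3; hence R3C4 = 1.
Column 2 now contains 2; hence R4C2 = 4.
1 is placed in column 4; hence R4C4 = 3.
Cage b needs sum 11; hence R1C3 = 4.
Cage b needs sum 11, leaving R1C4 = 2.
The two cells of cage d must have sum 6, leaving R2C1 = 2.
Cage b has sum 11; hence R2C3 = 1.
Cage b needs sum 11, which forces R2C4 = 4.
2 is placed in row 3, so R3C1 = 4.
2 is placed in column 1, leaving R4C1 = 1.
Column 3 already has 1, leaving R4C3 = 2.
The full grid is 3 1 4 2 / 2 3 1 4 / 4 2 3 1 / 1 4 2 3.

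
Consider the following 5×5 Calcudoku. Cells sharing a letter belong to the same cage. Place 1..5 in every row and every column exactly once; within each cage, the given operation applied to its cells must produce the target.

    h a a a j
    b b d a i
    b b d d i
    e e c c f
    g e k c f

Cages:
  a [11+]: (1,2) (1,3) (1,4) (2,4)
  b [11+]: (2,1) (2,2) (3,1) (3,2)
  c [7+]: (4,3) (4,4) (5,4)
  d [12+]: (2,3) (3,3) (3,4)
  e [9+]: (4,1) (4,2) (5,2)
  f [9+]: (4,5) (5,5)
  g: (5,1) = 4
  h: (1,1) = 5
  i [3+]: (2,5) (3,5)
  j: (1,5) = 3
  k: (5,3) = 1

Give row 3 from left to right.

3 4 2 5 1

Cage h is a single given cell, which forces (1,1) = 5.
Cage j is a single given cell, so (1,5) = 3.
G is a freebie, leaving (5,1) = 4.
K is a freebie; hence (5,3) = 1.
Row 5 already has 4, leaving (5,5) = 5.
Cage a has sum 11; hence (2,4) = 4.
5 is placed in column 5; hence (4,5) = 4.
Row 4 already has 4, leaving (4,2) = 5.
Cage b has sum 11; hence (3,2) = 4.
Row 3 already has 4; hence (3,3) = 2.
2 is placed in row 3, so (3,5) = 1.
2 is placed in column 3, so (4,3) = 3.
3 is placed in row 4, which forces (4,4) = 1.
The 4 cells of cage a must have sum 11, which forces (1,2) = 1.
2 is placed in column 3; hence (1,3) = 4.
1 is placed in column 4; hence (1,4) = 2.
The 4 cells of cage b must have sum 11, so (2,1) = 1.
Cage b needs sum 11; hence (2,2) = 3.
3 is placed in column 3, leaving (2,3) = 5.
1 is placed in column 5, leaving (2,5) = 2.
2 is placed in row 3, which forces (3,1) = 3.
Cage d needs sum 12; hence (3,4) = 5.
1 is placed in row 4; hence (4,1) = 2.
Cage e needs sum 9, which forces (5,2) = 2.
The 3 cells of cage c must have sum 7, leaving (5,4) = 3.
The full grid is 5 1 4 2 3 / 1 3 5 4 2 / 3 4 2 5 1 / 2 5 3 1 4 / 4 2 1 3 5.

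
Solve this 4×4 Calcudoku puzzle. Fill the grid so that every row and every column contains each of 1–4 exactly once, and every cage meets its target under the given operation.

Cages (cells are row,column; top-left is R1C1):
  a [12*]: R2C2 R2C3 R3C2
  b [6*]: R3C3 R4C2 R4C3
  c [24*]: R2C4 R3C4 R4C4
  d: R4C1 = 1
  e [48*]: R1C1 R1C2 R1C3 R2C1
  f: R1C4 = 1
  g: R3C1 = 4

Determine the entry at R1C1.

Cage f is given; hence R1C4 = 1.
G is a freebie; hence R3C1 = 4.
Cage d is a single given cell, which forces R4C1 = 1.
4 is placed in column 1, leaving R1C1 = 3.
4 is placed in column 1, which forces R2C1 = 2.
The 3 cells of cage b must have product 6, which forces R3C3 = 1.
Cage a has product 12, which forces R2C2 = 1.
The 3 cells of cage a must have product 12, so R2C3 = 4.
Row 2 already has 4, so R2C4 = 3.
The 3 cells of cage a must have product 12, so R3C2 = 3.
Column 4 now contains 3, so R3C4 = 2.
Column 2 already has 3, leaving R4C2 = 2.
2 is placed in row 4, so R4C3 = 3.
Column 4 already has 2, so R4C4 = 4.
2 is placed in column 2, so R1C2 = 4.
Column 3 already has 4, leaving R1C3 = 2.
Filled in: 3 4 2 1 / 2 1 4 3 / 4 3 1 2 / 1 2 3 4.

3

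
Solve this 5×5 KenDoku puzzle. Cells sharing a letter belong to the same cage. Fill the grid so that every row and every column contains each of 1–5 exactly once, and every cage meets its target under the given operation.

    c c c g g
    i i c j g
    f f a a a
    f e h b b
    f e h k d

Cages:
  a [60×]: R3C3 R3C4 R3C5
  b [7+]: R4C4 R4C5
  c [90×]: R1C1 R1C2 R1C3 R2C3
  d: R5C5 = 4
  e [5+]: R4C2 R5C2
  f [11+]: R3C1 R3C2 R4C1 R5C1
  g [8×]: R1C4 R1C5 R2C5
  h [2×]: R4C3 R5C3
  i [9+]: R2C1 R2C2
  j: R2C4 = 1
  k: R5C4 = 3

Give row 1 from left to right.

The 4 cells of cage c must have product 90, leaving R2C3 = 3.
J is a freebie, leaving R2C4 = 1.
Cage k is a single given cell, so R5C4 = 3.
Cage d is a single given cell; hence R5C5 = 4.
The 3 cells of cage g must have product 8, so R1C4 = 4.
Cage g needs product 8, so R1C5 = 1.
4 is placed in column 5, so R2C5 = 2.
Column 4 now contains 4, which forces R3C4 = 5.
Cage a needs product 60, so R3C5 = 3.
Column 4 now contains 5, so R4C4 = 2.
3 is placed in column 5, leaving R4C5 = 5.
5 is placed in row 3, so R3C3 = 4.
Row 4 now contains 2, so R4C3 = 1.
Cage h needs two cells with product 2, so R5C3 = 2.
Column 3 already has 2, leaving R1C3 = 5.
The 4 cells of cage f must have sum 11, leaving R4C1 = 3.
Cage e's pair has sum 5; hence R4C2 = 4.
Cage f needs sum 11, so R5C1 = 5.
2 is placed in row 5, leaving R5C2 = 1.
3 is placed in column 1, leaving R1C1 = 2.
Cage c has product 90; hence R1C2 = 3.
5 is placed in column 1, so R2C1 = 4.
Column 2 now contains 4, which forces R2C2 = 5.
Cage f needs sum 11, so R3C1 = 1.
1 is placed in column 2; hence R3C2 = 2.
Completed grid: 2 3 5 4 1 / 4 5 3 1 2 / 1 2 4 5 3 / 3 4 1 2 5 / 5 1 2 3 4.

2 3 5 4 1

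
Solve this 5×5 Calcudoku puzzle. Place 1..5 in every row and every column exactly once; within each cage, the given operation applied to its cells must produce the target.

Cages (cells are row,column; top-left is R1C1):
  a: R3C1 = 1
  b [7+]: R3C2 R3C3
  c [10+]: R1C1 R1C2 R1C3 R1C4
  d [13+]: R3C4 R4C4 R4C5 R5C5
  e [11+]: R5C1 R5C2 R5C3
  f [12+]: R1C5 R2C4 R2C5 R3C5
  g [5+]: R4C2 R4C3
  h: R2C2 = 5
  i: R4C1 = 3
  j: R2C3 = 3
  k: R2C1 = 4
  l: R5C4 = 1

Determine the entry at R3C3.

Cage k is given; hence R2C1 = 4.
H is a freebie, which forces R2C2 = 5.
Cage j is a single given cell, so R2C3 = 3.
Cage a is given, so R3C1 = 1.
I is a freebie; hence R4C1 = 3.
Cage l is a single given cell, so R5C4 = 1.
3 is placed in column 1, which forces R1C1 = 2.
Column 4 now contains 1, so R2C4 = 2.
The 4 cells of cage f must have sum 12; hence R2C5 = 1.
Column 1 already has 2; hence R5C1 = 5.
Cage d has sum 13, leaving R3C4 = 3.
The 4 cells of cage d must have sum 13, which forces R4C5 = 2.
Cage c has sum 10, so R1C2 = 3.
The 4 cells of cage c must have sum 10, which forces R1C3 = 1.
3 is placed in column 4, which forces R1C4 = 4.
Row 1 now contains 4, leaving R1C5 = 5.
Row 3 now contains 3, so R3C2 = 2.
Cage b needs two cells with sum 7, which forces R3C3 = 5.
Column 5 now contains 5, so R3C5 = 4.
Column 3 already has 1; hence R4C3 = 4.
Column 4 already has 4, which forces R4C4 = 5.
Column 2 already has 2, leaving R5C2 = 4.
4 is placed in column 3, which forces R5C3 = 2.
Column 5 already has 4, so R5C5 = 3.
Row 4 now contains 4, which forces R4C2 = 1.
Completed grid: 2 3 1 4 5 / 4 5 3 2 1 / 1 2 5 3 4 / 3 1 4 5 2 / 5 4 2 1 3.

5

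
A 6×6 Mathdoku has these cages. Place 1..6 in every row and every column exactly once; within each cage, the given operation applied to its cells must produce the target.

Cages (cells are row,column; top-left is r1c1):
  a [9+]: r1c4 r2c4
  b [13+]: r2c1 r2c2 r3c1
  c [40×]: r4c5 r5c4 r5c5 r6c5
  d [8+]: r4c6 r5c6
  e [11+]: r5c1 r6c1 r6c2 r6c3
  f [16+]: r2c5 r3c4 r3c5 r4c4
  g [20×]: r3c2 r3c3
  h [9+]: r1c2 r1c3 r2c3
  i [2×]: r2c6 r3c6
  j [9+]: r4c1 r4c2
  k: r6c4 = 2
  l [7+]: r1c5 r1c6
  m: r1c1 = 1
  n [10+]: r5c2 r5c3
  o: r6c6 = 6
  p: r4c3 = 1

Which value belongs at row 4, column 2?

M is a freebie, so r1c1 = 1.
P is a freebie, so r4c3 = 1.
Cage k is given, so r6c4 = 2.
O is a freebie, so r6c6 = 6.
Cage e has sum 11, so r6c2 = 1.
Row 1 needs a 6, and only r1c4 is open for it.
The two cells of cage a must have sum 9, so r2c4 = 3.
The only place for 2 in row 4 is r4c5.
In row 5, 2 can only go at r5c1, so r5c1 = 2.
In row 3, 2 can only go at r3c6, so r3c6 = 2.
Column 6 now contains 2, which forces r2c6 = 1.
The only place for 5 in row 1 is r1c3.
Cage h has sum 9; hence r1c2 = 2.
The 3 cells of cage h must have sum 9, which forces r2c3 = 2.
Cage g needs two cells with product 20, so r3c2 = 5.
5 is placed in column 3, so r3c3 = 4.
Row 3 now contains 4, leaving r3c4 = 1.
4 is placed in column 3, which forces r5c3 = 6.
Cage e needs sum 11, leaving r6c1 = 5.
5 is placed in column 3, leaving r6c3 = 3.
Row 6 already has 5, which forces r6c5 = 4.
Column 5 now contains 4, leaving r1c5 = 3.
The two cells of cage l must have sum 7; hence r1c6 = 4.
Cage f has sum 16, which forces r2c5 = 5.
Cage b has sum 13, so r3c1 = 3.
Cage f has sum 16, so r3c5 = 6.
3 is placed in column 1, which forces r4c1 = 6.
6 is placed in row 4, so r4c2 = 3.
The 4 cells of cage f must have sum 16; hence r4c4 = 4.
3 is placed in row 4; hence r4c6 = 5.
6 is placed in row 5, so r5c2 = 4.
The 4 cells of cage c must have product 40, which forces r5c4 = 5.
The 4 cells of cage c must have product 40, which forces r5c5 = 1.
5 is placed in column 6, which forces r5c6 = 3.
Column 1 already has 6, leaving r2c1 = 4.
4 is placed in column 2, leaving r2c2 = 6.
Completed grid: 1 2 5 6 3 4 / 4 6 2 3 5 1 / 3 5 4 1 6 2 / 6 3 1 4 2 5 / 2 4 6 5 1 3 / 5 1 3 2 4 6.

3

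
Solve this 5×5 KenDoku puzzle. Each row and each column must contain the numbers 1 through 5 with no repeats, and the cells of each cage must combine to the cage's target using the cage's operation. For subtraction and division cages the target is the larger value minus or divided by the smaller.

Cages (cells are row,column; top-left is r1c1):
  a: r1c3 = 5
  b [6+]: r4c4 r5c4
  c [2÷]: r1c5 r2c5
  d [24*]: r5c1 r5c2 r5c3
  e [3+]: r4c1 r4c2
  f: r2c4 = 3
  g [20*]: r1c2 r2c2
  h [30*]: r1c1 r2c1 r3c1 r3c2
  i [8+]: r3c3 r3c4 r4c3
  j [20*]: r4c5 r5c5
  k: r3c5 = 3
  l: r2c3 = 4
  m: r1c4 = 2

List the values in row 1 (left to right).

3 4 5 2 1

Cage a is given, leaving r1c3 = 5.
Cage m is given, so r1c4 = 2.
Cage l is given; hence r2c3 = 4.
Cage f is given; hence r2c4 = 3.
Cage k is a single given cell; hence r3c5 = 3.
Cage h needs product 30; hence r1c1 = 3.
Row 1 now contains 5; hence r1c2 = 4.
4 is placed in row 1, leaving r1c5 = 1.
Row 2 now contains 4, so r2c2 = 5.
Cage c's pair has quotient 2, which forces r2c5 = 2.
Row 2 now contains 2; hence r2c1 = 1.
Cage h has product 30; hence r3c1 = 5.
Cage h needs product 30, leaving r3c2 = 2.
Row 3 already has 2; hence r3c3 = 1.
Row 3 already has 5; hence r3c4 = 4.
Column 1 already has 1, which forces r4c1 = 2.
2 is placed in column 2, which forces r4c2 = 1.
2 is placed in row 4, leaving r4c3 = 3.
1 is placed in row 4, which forces r4c4 = 5.
5 is placed in row 4, which forces r4c5 = 4.
Cage d has product 24, leaving r5c1 = 4.
2 is placed in column 2, so r5c2 = 3.
Column 3 now contains 3, leaving r5c3 = 2.
Column 4 now contains 5, so r5c4 = 1.
Column 5 now contains 4, leaving r5c5 = 5.
Filled in: 3 4 5 2 1 / 1 5 4 3 2 / 5 2 1 4 3 / 2 1 3 5 4 / 4 3 2 1 5.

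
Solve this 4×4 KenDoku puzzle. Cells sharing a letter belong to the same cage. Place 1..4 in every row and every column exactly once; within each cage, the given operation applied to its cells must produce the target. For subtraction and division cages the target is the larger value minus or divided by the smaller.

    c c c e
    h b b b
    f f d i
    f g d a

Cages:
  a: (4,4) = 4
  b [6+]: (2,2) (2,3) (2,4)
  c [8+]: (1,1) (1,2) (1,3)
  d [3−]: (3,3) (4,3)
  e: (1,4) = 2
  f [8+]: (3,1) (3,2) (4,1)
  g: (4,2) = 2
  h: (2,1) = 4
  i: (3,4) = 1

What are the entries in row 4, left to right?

3 2 1 4

E is a freebie, leaving (1,4) = 2.
Cage h is given, leaving (2,1) = 4.
Cage i is a single given cell, which forces (3,4) = 1.
G is a freebie, leaving (4,2) = 2.
Cage a is given, so (4,4) = 4.
Cage b needs sum 6, so (2,2) = 1.
Cage b needs sum 6, so (2,3) = 2.
Column 4 already has 1, which forces (2,4) = 3.
Row 3 already has 1; hence (3,3) = 4.
Row 4 already has 4, which forces (4,3) = 1.
Cage c needs sum 8, so (1,1) = 1.
The 3 cells of cage c must have sum 8, so (1,2) = 4.
Column 3 already has 1, leaving (1,3) = 3.
Cage f has sum 8, so (3,1) = 2.
Row 3 already has 4; hence (3,2) = 3.
Row 4 now contains 1; hence (4,1) = 3.
Completed grid: 1 4 3 2 / 4 1 2 3 / 2 3 4 1 / 3 2 1 4.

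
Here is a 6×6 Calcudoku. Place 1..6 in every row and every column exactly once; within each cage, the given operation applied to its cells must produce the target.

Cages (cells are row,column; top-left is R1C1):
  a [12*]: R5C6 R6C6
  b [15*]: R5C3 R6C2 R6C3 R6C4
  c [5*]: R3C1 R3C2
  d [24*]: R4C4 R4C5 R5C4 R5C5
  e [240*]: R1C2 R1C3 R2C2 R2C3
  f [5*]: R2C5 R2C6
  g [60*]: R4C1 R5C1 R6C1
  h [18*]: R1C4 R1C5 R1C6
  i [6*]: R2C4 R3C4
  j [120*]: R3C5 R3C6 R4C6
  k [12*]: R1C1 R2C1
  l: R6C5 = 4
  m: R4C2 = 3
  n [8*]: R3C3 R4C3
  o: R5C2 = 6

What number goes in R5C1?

5

Cage m is a single given cell, which forces R4C2 = 3.
Cage o is given, leaving R5C2 = 6.
Cage b needs product 15, which forces R5C3 = 1.
Cage l is given, so R6C5 = 4.
Row 3 needs a 3, and only R3C4 is open for it.
Cage i's pair has product 6, so R2C4 = 2.
2 is placed in column 4, so R5C4 = 4.
The 4 cells of cage d must have product 24, leaving R5C5 = 3.
4 is placed in row 5, which forces R5C6 = 2.
The 4 cells of cage b must have product 15; hence R6C3 = 3.
Row 6 already has 3, so R6C6 = 6.
The 3 cells of cage h must have product 18; hence R1C6 = 3.
The 3 cells of cage j must have product 120, which forces R3C5 = 6.
Cage g has product 60, leaving R4C1 = 6.
4 is placed in column 4, so R4C4 = 1.
The 4 cells of cage d must have product 24, which forces R4C5 = 2.
2 is placed in row 5; hence R5C1 = 5.
Cage g needs product 60; hence R6C1 = 2.
Column 4 now contains 1; hence R6C4 = 5.
2 is placed in column 1; hence R1C1 = 4.
Column 4 now contains 1, so R1C4 = 6.
Column 5 now contains 6, leaving R1C5 = 1.
Cage k's pair has product 12, leaving R2C1 = 3.
1 is placed in column 5; hence R2C5 = 5.
5 is placed in row 2, which forces R2C6 = 1.
5 is placed in column 1, so R3C1 = 1.
Cage c's pair has product 5, which forces R3C2 = 5.
Cage n's pair has product 8; hence R3C3 = 2.
Row 3 already has 5, leaving R3C6 = 4.
Row 4 already has 2, so R4C3 = 4.
4 is placed in column 6, which forces R4C6 = 5.
Row 6 already has 5; hence R6C2 = 1.
Column 2 already has 5, so R1C2 = 2.
Column 3 already has 2; hence R1C3 = 5.
5 is placed in row 2, which forces R2C2 = 4.
Column 3 already has 4, leaving R2C3 = 6.
Filled in: 4 2 5 6 1 3 / 3 4 6 2 5 1 / 1 5 2 3 6 4 / 6 3 4 1 2 5 / 5 6 1 4 3 2 / 2 1 3 5 4 6.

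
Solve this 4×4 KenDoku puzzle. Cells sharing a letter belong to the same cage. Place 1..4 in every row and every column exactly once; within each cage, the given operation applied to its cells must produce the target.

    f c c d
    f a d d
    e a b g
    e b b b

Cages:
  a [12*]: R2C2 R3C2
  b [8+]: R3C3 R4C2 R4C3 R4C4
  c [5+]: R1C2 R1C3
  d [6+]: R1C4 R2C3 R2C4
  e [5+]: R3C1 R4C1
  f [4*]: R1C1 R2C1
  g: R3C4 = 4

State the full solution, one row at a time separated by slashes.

G is a freebie; hence R3C4 = 4.
Cage a's pair has product 12, so R2C2 = 4.
4 is placed in row 3; hence R3C2 = 3.
Cage f's pair has product 4; hence R1C1 = 4.
Row 1 now contains 4, which forces R1C3 = 3.
4 is placed in row 2, leaving R2C1 = 1.
Row 2 now contains 1, so R2C3 = 2.
Row 2 now contains 2, leaving R2C4 = 3.
Column 1 already has 1, leaving R3C1 = 2.
2 is placed in column 3, so R3C3 = 1.
4 is placed in column 1, so R4C1 = 3.
Column 3 already has 1, which forces R4C3 = 4.
Cage c needs two cells with sum 5, leaving R1C2 = 2.
Cage d needs sum 6, leaving R1C4 = 1.
Column 2 already has 2, so R4C2 = 1.
1 is placed in column 4, leaving R4C4 = 2.

4 2 3 1 / 1 4 2 3 / 2 3 1 4 / 3 1 4 2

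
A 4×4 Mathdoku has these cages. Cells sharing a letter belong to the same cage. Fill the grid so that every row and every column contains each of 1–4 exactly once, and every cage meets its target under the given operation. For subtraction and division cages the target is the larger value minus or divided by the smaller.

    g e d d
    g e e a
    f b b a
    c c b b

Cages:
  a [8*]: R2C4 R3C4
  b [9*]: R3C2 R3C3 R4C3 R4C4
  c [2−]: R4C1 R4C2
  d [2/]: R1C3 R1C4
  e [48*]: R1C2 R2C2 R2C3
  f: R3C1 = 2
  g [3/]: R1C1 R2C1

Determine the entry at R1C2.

The 3 cells of cage e must have product 48, leaving R1C2 = 4.
Cage e needs product 48, leaving R2C2 = 3.
Cage e needs product 48, which forces R2C3 = 4.
4 is placed in row 2; hence R2C4 = 2.
F is a freebie, so R3C1 = 2.
3 is placed in column 2, so R3C2 = 1.
Row 3 already has 1, so R3C3 = 3.
2 is placed in column 4, so R3C4 = 4.
Column 2 already has 1, so R4C2 = 2.
3 is placed in column 3, leaving R4C3 = 1.
Row 4 already has 1, which forces R4C4 = 3.
Cage g's pair has quotient 3; hence R1C1 = 3.
1 is placed in column 3, which forces R1C3 = 2.
2 is placed in column 4; hence R1C4 = 1.
Row 2 already has 3, leaving R2C1 = 1.
3 is placed in row 4, which forces R4C1 = 4.
The full grid is 3 4 2 1 / 1 3 4 2 / 2 1 3 4 / 4 2 1 3.

4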